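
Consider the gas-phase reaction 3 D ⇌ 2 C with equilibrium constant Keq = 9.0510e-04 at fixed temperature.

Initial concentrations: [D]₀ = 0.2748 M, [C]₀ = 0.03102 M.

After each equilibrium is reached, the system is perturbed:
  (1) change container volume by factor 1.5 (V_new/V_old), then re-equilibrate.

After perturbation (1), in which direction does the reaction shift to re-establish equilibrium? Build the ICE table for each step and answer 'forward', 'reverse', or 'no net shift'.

Q₀ = 0.04637 vs Keq = 9.0510e-04 ⇒ Q>K, reverse
Step 1:
                    D           C
  I            0.2748     0.03102
  C           0.03861    -0.02574
  E            0.3134    0.005279
  solve Keq expr → x = -0.01287; check Q = 9.0510e-04
Then change container volume by factor 1.5 (V_new/V_old).
Step 2:
                    D           C
  I            0.2089    0.003519
  C        9.3954e-04 -6.2636e-04
  E            0.2099    0.002893
  solve Keq expr → x = -3.1318e-04; check Q = 9.0510e-04

Direction: reverse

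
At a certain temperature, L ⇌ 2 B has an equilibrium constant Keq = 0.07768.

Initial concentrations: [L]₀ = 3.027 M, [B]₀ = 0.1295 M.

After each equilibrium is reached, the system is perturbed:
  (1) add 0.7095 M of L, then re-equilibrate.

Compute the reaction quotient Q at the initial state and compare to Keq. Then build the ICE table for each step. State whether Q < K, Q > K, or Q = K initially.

Q₀ = 0.00554; Q < K (proceeds forward)

Q₀ = 0.00554 vs Keq = 0.07768 ⇒ Q<K, forward
Step 1:
                    L           B
  I             3.027      0.1295
  C           -0.1708      0.3415
  E             2.856       0.471
  solve Keq expr → x = 0.1708; check Q = 0.07768
Then add 0.7095 M of L.
Step 2:
                    L           B
  I             3.566       0.471
  C          -0.02665     0.05329
  E             3.539      0.5243
  solve Keq expr → x = 0.02665; check Q = 0.07768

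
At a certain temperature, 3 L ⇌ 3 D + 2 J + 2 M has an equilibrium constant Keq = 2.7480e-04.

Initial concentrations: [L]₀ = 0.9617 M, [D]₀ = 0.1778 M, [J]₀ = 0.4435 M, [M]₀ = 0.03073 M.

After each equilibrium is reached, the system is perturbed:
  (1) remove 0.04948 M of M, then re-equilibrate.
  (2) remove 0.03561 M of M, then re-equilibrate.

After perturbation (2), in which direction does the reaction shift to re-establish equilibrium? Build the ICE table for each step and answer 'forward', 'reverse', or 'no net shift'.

Direction: forward

Q₀ = 1.1738e-06 vs Keq = 2.7480e-04 ⇒ Q<K, forward
Step 1:
                   L          D          J          M
  Initial     0.9617     0.1778     0.4435    0.03073
  Change     -0.1426     0.1426    0.09507    0.09507
  Equil       0.8191     0.3204     0.5386     0.1258
  solve Keq expr → x = 0.04754; check Q = 2.7480e-04
Then remove 0.04948 M of M.
Step 2:
                   L          D          J          M
  Initial     0.8191     0.3204     0.5386    0.07632
  Change    -0.03284    0.03284    0.02189    0.02189
  Equil       0.7863     0.3532     0.5605    0.09822
  solve Keq expr → x = 0.01095; check Q = 2.7480e-04
Then remove 0.03561 M of M.
Step 3:
                   L          D          J          M
  Initial     0.7863     0.3532     0.5605    0.06261
  Change     -0.0272     0.0272    0.01813    0.01813
  Equil        0.759     0.3805     0.5786    0.08074
  solve Keq expr → x = 0.009067; check Q = 2.7480e-04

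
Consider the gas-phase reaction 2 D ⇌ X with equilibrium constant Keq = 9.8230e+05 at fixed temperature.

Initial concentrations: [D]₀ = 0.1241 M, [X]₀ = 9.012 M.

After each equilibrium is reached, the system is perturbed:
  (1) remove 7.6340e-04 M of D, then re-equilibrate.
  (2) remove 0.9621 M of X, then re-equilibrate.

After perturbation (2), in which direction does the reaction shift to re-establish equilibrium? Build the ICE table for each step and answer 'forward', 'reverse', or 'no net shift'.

Direction: forward

Q₀ = 585.2 vs Keq = 9.8230e+05 ⇒ Q<K, forward
Step 1:
                  D         X
  I          0.1241     9.012
  C         -0.1211   0.06053
  E        0.003039     9.073
  solve Keq expr → x = 0.06053; check Q = 9.8230e+05
Then remove 7.6340e-04 M of D.
Step 2:
                  D         X
  I        0.002276     9.073
  C       7.6334e-04 -3.8167e-04
  E        0.003039     9.072
  solve Keq expr → x = -3.8167e-04; check Q = 9.8230e+05
Then remove 0.9621 M of X.
Step 3:
                  D         X
  I        0.003039      8.11
  C       -1.6564e-04 8.2822e-05
  E        0.002873      8.11
  solve Keq expr → x = 8.2822e-05; check Q = 9.8230e+05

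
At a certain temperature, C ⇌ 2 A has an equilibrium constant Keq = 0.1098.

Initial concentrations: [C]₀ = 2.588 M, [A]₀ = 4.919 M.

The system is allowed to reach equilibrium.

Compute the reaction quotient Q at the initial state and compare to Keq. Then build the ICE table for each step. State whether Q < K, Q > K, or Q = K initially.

Q₀ = 9.35; Q > K (proceeds reverse)

Q₀ = 9.35 vs Keq = 0.1098 ⇒ Q>K, reverse
Step 1:
                  C         A
  I           2.588     4.919
  C           2.101    -4.201
  E           4.689    0.7175
  solve Keq expr → x = -2.101; check Q = 0.1098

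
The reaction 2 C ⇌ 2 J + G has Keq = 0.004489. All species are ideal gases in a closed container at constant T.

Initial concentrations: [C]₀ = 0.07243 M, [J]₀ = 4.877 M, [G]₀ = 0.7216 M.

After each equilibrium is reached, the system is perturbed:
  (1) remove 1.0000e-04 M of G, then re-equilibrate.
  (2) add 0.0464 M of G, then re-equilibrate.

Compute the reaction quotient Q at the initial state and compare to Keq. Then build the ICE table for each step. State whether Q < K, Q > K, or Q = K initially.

Q₀ = 3272; Q > K (proceeds reverse)

Q₀ = 3272 vs Keq = 0.004489 ⇒ Q>K, reverse
Step 1:
                  C         J         G
  Initial   0.07243     4.877    0.7216
  Change      1.441    -1.441   -0.7207
  Equil       1.514     3.436 8.7166e-04
  solve Keq expr → x = -0.7207; check Q = 0.004489
Then remove 1.0000e-04 M of G.
Step 2:
                  C         J         G
  Initial     1.514     3.436 7.7166e-04
  Change  -1.9934e-04 1.9934e-04 9.9669e-05
  Equil       1.514     3.436 8.7133e-04
  solve Keq expr → x = 9.9669e-05; check Q = 0.004489
Then add 0.0464 M of G.
Step 3:
                  C         J         G
  Initial     1.514     3.436   0.04727
  Change    0.09247  -0.09247  -0.04624
  Equil       1.606     3.343  0.001036
  solve Keq expr → x = -0.04624; check Q = 0.004489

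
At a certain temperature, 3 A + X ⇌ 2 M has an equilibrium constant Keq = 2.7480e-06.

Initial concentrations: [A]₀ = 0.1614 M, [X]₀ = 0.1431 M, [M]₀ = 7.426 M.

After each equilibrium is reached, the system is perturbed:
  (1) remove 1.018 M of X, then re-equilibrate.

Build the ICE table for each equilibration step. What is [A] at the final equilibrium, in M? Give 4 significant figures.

Q₀ = 9.1656e+04 vs Keq = 2.7480e-06 ⇒ Q>K, reverse
Step 1:
                   A          X          M
  I           0.1614     0.1431      7.426
  C            10.96      3.653     -7.306
  E            11.12      3.796     0.1198
  solve Keq expr → x = -3.653; check Q = 2.7480e-06
Then remove 1.018 M of X.
Step 2:
                   A          X          M
  I            11.12      2.778     0.1198
  C          0.02521   0.008404   -0.01681
  E            11.15      2.787      0.103
  solve Keq expr → x = -0.008404; check Q = 2.7480e-06

[A]_eq = 11.15 M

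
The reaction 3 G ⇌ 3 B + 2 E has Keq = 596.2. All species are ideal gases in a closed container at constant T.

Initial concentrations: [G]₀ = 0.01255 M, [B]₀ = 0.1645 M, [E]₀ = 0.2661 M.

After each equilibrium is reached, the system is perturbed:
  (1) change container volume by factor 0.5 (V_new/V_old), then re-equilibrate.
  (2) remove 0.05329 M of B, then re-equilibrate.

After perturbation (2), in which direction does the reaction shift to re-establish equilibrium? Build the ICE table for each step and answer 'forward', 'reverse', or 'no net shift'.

Q₀ = 159.5 vs Keq = 596.2 ⇒ Q<K, forward
Step 1:
                  G         B         E
  Initial   0.01255    0.1645    0.2661
  Change    -0.0042    0.0042    0.0028
  Equil     0.00835    0.1687    0.2689
  solve Keq expr → x = 0.0014; check Q = 596.2
Then change container volume by factor 0.5 (V_new/V_old).
Step 2:
                  G         B         E
  Initial    0.0167    0.3374    0.5378
  Change   0.008919 -0.008919 -0.005946
  Equil     0.02562    0.3285    0.5319
  solve Keq expr → x = -0.002973; check Q = 596.2
Then remove 0.05329 M of B.
Step 3:
                  G         B         E
  Initial   0.02562    0.2752    0.5319
  Change  -0.003792  0.003792  0.002528
  Equil     0.02183     0.279    0.5344
  solve Keq expr → x = 0.001264; check Q = 596.2

Direction: forward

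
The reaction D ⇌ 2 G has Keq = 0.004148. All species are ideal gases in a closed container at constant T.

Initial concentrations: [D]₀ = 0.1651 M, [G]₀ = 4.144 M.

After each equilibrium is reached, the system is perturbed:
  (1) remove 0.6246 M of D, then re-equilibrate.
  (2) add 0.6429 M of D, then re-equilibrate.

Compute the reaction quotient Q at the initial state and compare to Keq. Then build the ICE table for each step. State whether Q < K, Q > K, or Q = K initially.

Q₀ = 104 vs Keq = 0.004148 ⇒ Q>K, reverse
Step 1:
                   D          G
  init        0.1651      4.144
  Δ            2.024     -4.049
  eq           2.189     0.0953
  solve Keq expr → x = -2.024; check Q = 0.004148
Then remove 0.6246 M of D.
Step 2:
                   D          G
  init         1.565     0.0953
  Δ         0.007272   -0.01454
  eq           1.572    0.08075
  solve Keq expr → x = -0.007272; check Q = 0.004148
Then add 0.6429 M of D.
Step 3:
                   D          G
  init         2.215    0.08075
  Δ        -0.007469    0.01494
  eq           2.208    0.09569
  solve Keq expr → x = 0.007469; check Q = 0.004148

Q₀ = 104; Q > K (proceeds reverse)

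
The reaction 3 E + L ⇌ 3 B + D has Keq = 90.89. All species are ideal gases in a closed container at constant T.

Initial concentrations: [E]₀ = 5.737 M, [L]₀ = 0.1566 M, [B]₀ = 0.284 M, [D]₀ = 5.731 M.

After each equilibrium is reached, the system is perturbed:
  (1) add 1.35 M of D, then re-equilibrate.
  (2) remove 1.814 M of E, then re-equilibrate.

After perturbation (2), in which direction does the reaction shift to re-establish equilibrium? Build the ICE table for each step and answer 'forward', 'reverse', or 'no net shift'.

Direction: reverse

Q₀ = 0.00444 vs Keq = 90.89 ⇒ Q<K, forward
Step 1:
                  E         L         B         D
  Initial     5.737    0.1566     0.284     5.731
  Change    -0.4692   -0.1564    0.4692    0.1564
  Equil       5.268 1.8937e-04    0.7532     5.887
  solve Keq expr → x = 0.1564; check Q = 90.89
Then add 1.35 M of D.
Step 2:
                  E         L         B         D
  Initial     5.268 1.8937e-04    0.7532     7.237
  Change  1.2985e-04 4.3284e-05 -1.2985e-04 -4.3284e-05
  Equil       5.268 2.3266e-04    0.7531     7.237
  solve Keq expr → x = -4.3284e-05; check Q = 90.89
Then remove 1.814 M of E.
Step 3:
                  E         L         B         D
  Initial     3.454 2.3266e-04    0.7531     7.237
  Change   0.001757 5.8573e-04 -0.001757 -5.8573e-04
  Equil       3.456 8.1838e-04    0.7513     7.237
  solve Keq expr → x = -5.8573e-04; check Q = 90.89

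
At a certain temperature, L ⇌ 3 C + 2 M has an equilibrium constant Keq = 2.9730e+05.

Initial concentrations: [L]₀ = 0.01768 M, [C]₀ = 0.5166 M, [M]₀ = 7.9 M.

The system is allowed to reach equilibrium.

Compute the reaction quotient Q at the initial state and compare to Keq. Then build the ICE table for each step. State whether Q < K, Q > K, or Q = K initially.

Q₀ = 486.7; Q < K (proceeds forward)

Q₀ = 486.7 vs Keq = 2.9730e+05 ⇒ Q<K, forward
Step 1:
                  L         C         M
  I         0.01768    0.5166       7.9
  C        -0.01764   0.05292   0.03528
  E       3.9126e-05    0.5695     7.935
  solve Keq expr → x = 0.01764; check Q = 2.9730e+05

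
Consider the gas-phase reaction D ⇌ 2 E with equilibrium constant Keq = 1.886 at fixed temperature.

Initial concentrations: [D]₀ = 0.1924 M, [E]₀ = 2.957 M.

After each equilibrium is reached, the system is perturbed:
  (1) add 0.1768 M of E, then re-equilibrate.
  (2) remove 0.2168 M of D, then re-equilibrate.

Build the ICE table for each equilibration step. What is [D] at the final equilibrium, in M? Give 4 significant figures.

Q₀ = 45.45 vs Keq = 1.886 ⇒ Q>K, reverse
Step 1:
                   D          E
  I           0.1924      2.957
  C           0.7959     -1.592
  E           0.9883      1.365
  solve Keq expr → x = -0.7959; check Q = 1.886
Then add 0.1768 M of E.
Step 2:
                   D          E
  I           0.9883      1.542
  C          0.06598     -0.132
  E            1.054       1.41
  solve Keq expr → x = -0.06598; check Q = 1.886
Then remove 0.2168 M of D.
Step 3:
                   D          E
  I           0.8375       1.41
  C          0.05599     -0.112
  E           0.8935      1.298
  solve Keq expr → x = -0.05599; check Q = 1.886

[D]_eq = 0.8935 M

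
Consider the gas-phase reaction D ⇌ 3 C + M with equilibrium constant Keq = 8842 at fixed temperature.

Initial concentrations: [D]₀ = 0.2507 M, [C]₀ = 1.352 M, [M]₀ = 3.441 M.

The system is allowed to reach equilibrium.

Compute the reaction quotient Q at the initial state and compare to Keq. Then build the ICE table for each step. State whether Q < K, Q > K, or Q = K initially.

Q₀ = 33.92; Q < K (proceeds forward)

Q₀ = 33.92 vs Keq = 8842 ⇒ Q<K, forward
Step 1:
                   D          C          M
  Initial     0.2507      1.352      3.441
  Change     -0.2469     0.7406     0.2469
  Equil     0.003822      2.093      3.688
  solve Keq expr → x = 0.2469; check Q = 8842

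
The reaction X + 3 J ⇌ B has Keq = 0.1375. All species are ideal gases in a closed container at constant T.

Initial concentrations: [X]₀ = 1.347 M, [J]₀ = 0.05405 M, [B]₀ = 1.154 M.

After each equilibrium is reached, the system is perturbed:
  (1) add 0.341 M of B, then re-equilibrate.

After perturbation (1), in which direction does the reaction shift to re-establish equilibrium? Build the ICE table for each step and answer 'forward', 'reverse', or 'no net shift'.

Direction: reverse

Q₀ = 5426 vs Keq = 0.1375 ⇒ Q>K, reverse
Step 1:
                    X           J           B
  I             1.347     0.05405       1.154
  C            0.4535        1.36     -0.4535
  E               1.8       1.414      0.7005
  solve Keq expr → x = -0.4535; check Q = 0.1375
Then add 0.341 M of B.
Step 2:
                    X           J           B
  I               1.8       1.414       1.042
  C           0.05242      0.1573    -0.05242
  E             1.853       1.572      0.9891
  solve Keq expr → x = -0.05242; check Q = 0.1375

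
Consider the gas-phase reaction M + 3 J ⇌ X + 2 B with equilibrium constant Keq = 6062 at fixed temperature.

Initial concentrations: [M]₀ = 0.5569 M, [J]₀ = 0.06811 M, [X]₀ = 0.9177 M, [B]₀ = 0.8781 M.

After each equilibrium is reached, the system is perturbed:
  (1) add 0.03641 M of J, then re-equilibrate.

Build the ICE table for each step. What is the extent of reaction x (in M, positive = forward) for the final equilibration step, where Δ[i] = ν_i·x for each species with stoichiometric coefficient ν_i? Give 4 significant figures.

Q₀ = 4021 vs Keq = 6062 ⇒ Q<K, forward
Step 1:
                  M         J         X         B
  I          0.5569   0.06811    0.9177    0.8781
  C       -0.002767   -0.0083  0.002767  0.005533
  E          0.5541   0.05981    0.9205    0.8836
  solve Keq expr → x = 0.002767; check Q = 6062
Then add 0.03641 M of J.
Step 2:
                  M         J         X         B
  I          0.5541   0.09622    0.9205    0.8836
  C        -0.01156  -0.03469   0.01156   0.02312
  E          0.5426   0.06153     0.932    0.9068
  solve Keq expr → x = 0.01156; check Q = 6062

x = 0.01156 M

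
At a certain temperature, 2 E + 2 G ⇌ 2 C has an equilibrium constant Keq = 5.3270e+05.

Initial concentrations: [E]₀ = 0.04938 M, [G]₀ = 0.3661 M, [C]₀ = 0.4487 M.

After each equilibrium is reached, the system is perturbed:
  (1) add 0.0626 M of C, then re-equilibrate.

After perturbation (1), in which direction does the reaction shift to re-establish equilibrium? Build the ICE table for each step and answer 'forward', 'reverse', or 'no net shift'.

Direction: reverse

Q₀ = 616 vs Keq = 5.3270e+05 ⇒ Q<K, forward
Step 1:
                  E         G         C
  I         0.04938    0.3661    0.4487
  C        -0.04725  -0.04725   0.04725
  E        0.002131    0.3189    0.4959
  solve Keq expr → x = 0.02362; check Q = 5.3270e+05
Then add 0.0626 M of C.
Step 2:
                  E         G         C
  I        0.002131    0.3189    0.5585
  C       2.6585e-04 2.6585e-04 -2.6585e-04
  E        0.002397    0.3191    0.5583
  solve Keq expr → x = -1.3293e-04; check Q = 5.3270e+05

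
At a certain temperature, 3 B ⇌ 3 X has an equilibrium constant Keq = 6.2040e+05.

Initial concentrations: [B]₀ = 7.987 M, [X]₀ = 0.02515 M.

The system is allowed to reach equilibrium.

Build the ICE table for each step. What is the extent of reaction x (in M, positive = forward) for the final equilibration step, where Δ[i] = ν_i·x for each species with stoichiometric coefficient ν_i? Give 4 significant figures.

Q₀ = 3.1222e-08 vs Keq = 6.2040e+05 ⇒ Q<K, forward
Step 1:
                    B           X
  I             7.987     0.02515
  C            -7.894       7.894
  E           0.09285       7.919
  solve Keq expr → x = 2.631; check Q = 6.2040e+05

x = 2.631 M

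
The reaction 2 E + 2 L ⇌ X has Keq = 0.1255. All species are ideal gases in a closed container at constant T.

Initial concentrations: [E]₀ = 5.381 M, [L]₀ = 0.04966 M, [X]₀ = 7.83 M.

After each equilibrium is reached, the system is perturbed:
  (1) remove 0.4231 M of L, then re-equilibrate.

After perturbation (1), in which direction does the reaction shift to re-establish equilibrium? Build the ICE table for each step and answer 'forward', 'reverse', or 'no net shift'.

Q₀ = 109.7 vs Keq = 0.1255 ⇒ Q>K, reverse
Step 1:
                  E         L         X
  I           5.381   0.04966      7.83
  C           1.121     1.121   -0.5604
  E           6.502     1.171      7.27
  solve Keq expr → x = -0.5604; check Q = 0.1255
Then remove 0.4231 M of L.
Step 2:
                  E         L         X
  I           6.502    0.7475      7.27
  C          0.3499    0.3499   -0.1749
  E           6.852     1.097     7.095
  solve Keq expr → x = -0.1749; check Q = 0.1255

Direction: reverse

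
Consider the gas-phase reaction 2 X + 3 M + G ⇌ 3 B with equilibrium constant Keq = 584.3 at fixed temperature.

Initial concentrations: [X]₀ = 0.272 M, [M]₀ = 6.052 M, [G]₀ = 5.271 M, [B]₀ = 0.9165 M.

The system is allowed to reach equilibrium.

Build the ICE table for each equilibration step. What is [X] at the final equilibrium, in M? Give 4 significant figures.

[X]_eq = 0.002066 M

Q₀ = 0.008906 vs Keq = 584.3 ⇒ Q<K, forward
Step 1:
                    X           M           G           B
  I             0.272       6.052       5.271      0.9165
  C           -0.2699     -0.4049      -0.135      0.4049
  E          0.002066       5.647       5.136       1.321
  solve Keq expr → x = 0.135; check Q = 584.3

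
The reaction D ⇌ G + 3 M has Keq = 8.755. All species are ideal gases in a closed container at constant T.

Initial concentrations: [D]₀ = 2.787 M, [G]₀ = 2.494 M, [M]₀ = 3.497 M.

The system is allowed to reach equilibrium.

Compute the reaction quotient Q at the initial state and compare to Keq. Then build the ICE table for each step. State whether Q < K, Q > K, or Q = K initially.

Q₀ = 38.27; Q > K (proceeds reverse)

Q₀ = 38.27 vs Keq = 8.755 ⇒ Q>K, reverse
Step 1:
                    D           G           M
  Initial       2.787       2.494       3.497
  Change       0.3796     -0.3796      -1.139
  Equil         3.167       2.114       2.358
  solve Keq expr → x = -0.3796; check Q = 8.755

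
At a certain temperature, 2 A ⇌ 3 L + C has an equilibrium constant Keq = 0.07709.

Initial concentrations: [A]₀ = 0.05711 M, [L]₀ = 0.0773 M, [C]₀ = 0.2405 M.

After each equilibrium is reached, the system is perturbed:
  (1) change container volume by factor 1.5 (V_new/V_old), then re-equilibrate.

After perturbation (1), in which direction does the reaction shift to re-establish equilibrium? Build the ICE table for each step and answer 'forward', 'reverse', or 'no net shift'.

Q₀ = 0.03406 vs Keq = 0.07709 ⇒ Q<K, forward
Step 1:
                    A           L           C
  Initial     0.05711      0.0773      0.2405
  Change    -0.008705     0.01306    0.004352
  Equil       0.04841     0.09036      0.2449
  solve Keq expr → x = 0.004352; check Q = 0.07709
Then change container volume by factor 1.5 (V_new/V_old).
Step 2:
                    A           L           C
  Initial     0.03227     0.06024      0.1632
  Change    -0.005747     0.00862    0.002873
  Equil       0.02652     0.06886      0.1661
  solve Keq expr → x = 0.002873; check Q = 0.07709

Direction: forward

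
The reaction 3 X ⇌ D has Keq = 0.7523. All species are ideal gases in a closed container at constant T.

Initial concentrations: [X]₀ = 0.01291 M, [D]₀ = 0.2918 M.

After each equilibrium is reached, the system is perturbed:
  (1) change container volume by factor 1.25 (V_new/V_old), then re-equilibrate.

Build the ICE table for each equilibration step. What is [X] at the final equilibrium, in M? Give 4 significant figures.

[X]_eq = 0.4725 M

Q₀ = 1.3561e+05 vs Keq = 0.7523 ⇒ Q>K, reverse
Step 1:
                  X         D
  Initial   0.01291    0.2918
  Change     0.5247   -0.1749
  Equil      0.5376    0.1169
  solve Keq expr → x = -0.1749; check Q = 0.7523
Then change container volume by factor 1.25 (V_new/V_old).
Step 2:
                  X         D
  Initial    0.4301   0.09352
  Change    0.04244  -0.01415
  Equil      0.4725   0.07937
  solve Keq expr → x = -0.01415; check Q = 0.7523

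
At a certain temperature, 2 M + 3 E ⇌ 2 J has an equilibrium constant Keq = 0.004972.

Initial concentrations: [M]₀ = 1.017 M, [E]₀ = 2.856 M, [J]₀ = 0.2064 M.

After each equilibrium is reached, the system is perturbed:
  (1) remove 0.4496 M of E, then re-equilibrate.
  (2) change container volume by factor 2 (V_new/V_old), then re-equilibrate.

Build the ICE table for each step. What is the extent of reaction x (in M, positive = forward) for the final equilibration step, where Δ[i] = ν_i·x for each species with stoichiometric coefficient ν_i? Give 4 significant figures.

x = -0.03366 M

Q₀ = 0.001768 vs Keq = 0.004972 ⇒ Q<K, forward
Step 1:
                   M          E          J
  I            1.017      2.856     0.2064
  C         -0.08807    -0.1321    0.08807
  E           0.9289      2.724     0.2945
  solve Keq expr → x = 0.04403; check Q = 0.004972
Then remove 0.4496 M of E.
Step 2:
                   M          E          J
  I           0.9289      2.274     0.2945
  C          0.04726    0.07089   -0.04726
  E           0.9762      2.345     0.2472
  solve Keq expr → x = -0.02363; check Q = 0.004972
Then change container volume by factor 2 (V_new/V_old).
Step 3:
                   M          E          J
  I           0.4881      1.173     0.1236
  C          0.06732      0.101   -0.06732
  E           0.5554      1.274    0.05629
  solve Keq expr → x = -0.03366; check Q = 0.004972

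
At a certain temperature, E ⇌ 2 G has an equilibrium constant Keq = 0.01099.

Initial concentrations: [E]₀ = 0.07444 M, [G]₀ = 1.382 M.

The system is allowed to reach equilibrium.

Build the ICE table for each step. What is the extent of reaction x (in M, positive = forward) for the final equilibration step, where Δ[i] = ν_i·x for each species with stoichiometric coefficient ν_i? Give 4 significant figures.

Q₀ = 25.66 vs Keq = 0.01099 ⇒ Q>K, reverse
Step 1:
                    E           G
  I           0.07444       1.382
  C            0.6465      -1.293
  E            0.7209     0.08901
  solve Keq expr → x = -0.6465; check Q = 0.01099

x = -0.6465 M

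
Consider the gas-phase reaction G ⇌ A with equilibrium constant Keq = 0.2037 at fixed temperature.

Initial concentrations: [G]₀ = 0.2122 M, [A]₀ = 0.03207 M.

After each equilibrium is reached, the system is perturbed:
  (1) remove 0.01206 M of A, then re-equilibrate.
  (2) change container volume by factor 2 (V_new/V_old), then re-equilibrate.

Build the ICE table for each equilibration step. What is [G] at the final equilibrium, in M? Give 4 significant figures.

[G]_eq = 0.09646 M

Q₀ = 0.1511 vs Keq = 0.2037 ⇒ Q<K, forward
Step 1:
                   G          A
  Initial     0.2122    0.03207
  Change   -0.009267   0.009267
  Equil       0.2029    0.04134
  solve Keq expr → x = 0.009267; check Q = 0.2037
Then remove 0.01206 M of A.
Step 2:
                   G          A
  Initial     0.2029    0.02928
  Change    -0.01002    0.01002
  Equil       0.1929     0.0393
  solve Keq expr → x = 0.01002; check Q = 0.2037
Then change container volume by factor 2 (V_new/V_old).
Step 3:
                   G          A
  Initial    0.09646    0.01965
  Change           0          0
  Equil      0.09646    0.01965
  solve Keq expr → x = 0; check Q = 0.2037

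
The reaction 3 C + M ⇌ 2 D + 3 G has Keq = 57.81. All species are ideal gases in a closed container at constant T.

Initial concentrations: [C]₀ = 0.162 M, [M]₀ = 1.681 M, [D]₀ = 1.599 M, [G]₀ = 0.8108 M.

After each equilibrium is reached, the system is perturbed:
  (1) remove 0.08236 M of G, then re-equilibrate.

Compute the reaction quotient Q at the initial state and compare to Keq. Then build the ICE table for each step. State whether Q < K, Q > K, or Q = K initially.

Q₀ = 190.7; Q > K (proceeds reverse)

Q₀ = 190.7 vs Keq = 57.81 ⇒ Q>K, reverse
Step 1:
                    C           M           D           G
  init          0.162       1.681       1.599      0.8108
  Δ           0.05759      0.0192    -0.03839    -0.05759
  eq           0.2196         1.7       1.561      0.7532
  solve Keq expr → x = -0.0192; check Q = 57.81
Then remove 0.08236 M of G.
Step 2:
                    C           M           D           G
  init         0.2196         1.7       1.561      0.6709
  Δ          -0.01763   -0.005877     0.01175     0.01763
  eq            0.202       1.694       1.572      0.6885
  solve Keq expr → x = 0.005877; check Q = 57.81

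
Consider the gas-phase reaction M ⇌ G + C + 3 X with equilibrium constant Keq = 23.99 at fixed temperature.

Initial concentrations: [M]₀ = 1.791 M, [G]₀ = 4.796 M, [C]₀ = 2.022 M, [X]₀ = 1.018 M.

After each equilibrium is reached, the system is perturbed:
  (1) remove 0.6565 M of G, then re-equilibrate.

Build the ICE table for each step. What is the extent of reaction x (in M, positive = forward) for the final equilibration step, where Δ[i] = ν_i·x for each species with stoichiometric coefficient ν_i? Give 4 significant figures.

Q₀ = 5.712 vs Keq = 23.99 ⇒ Q<K, forward
Step 1:
                  M         G         C         X
  init        1.791     4.796     2.022     1.018
  Δ         -0.1702    0.1702    0.1702    0.5106
  eq          1.621     4.966     2.192     1.529
  solve Keq expr → x = 0.1702; check Q = 23.99
Then remove 0.6565 M of G.
Step 2:
                  M         G         C         X
  init        1.621      4.31     2.192     1.529
  Δ        -0.02002   0.02002   0.02002   0.06007
  eq          1.601      4.33     2.212     1.589
  solve Keq expr → x = 0.02002; check Q = 23.99

x = 0.02002 M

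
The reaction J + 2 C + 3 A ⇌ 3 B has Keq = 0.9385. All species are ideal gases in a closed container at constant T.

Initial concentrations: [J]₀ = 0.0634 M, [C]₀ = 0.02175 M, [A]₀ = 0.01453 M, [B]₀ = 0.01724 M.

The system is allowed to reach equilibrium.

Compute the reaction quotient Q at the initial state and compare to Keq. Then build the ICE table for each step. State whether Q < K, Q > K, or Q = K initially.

Q₀ = 5.5694e+04 vs Keq = 0.9385 ⇒ Q>K, reverse
Step 1:
                  J         C         A         B
  Initial    0.0634   0.02175   0.01453   0.01724
  Change   0.005332   0.01066     0.016    -0.016
  Equil     0.06873   0.03241   0.03053  0.001245
  solve Keq expr → x = -0.005332; check Q = 0.9385

Q₀ = 5.5694e+04; Q > K (proceeds reverse)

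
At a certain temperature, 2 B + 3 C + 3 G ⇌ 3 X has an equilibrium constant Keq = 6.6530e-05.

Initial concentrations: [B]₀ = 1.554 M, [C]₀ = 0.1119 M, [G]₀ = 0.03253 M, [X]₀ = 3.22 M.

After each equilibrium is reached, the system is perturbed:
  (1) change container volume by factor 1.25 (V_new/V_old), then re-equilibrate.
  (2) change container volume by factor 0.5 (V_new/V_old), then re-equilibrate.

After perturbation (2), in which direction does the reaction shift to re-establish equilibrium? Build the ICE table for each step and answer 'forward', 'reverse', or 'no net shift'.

Direction: forward

Q₀ = 2.8663e+08 vs Keq = 6.6530e-05 ⇒ Q>K, reverse
Step 1:
                    B           C           G           X
  init          1.554      0.1119     0.03253        3.22
  Δ             1.725       2.587       2.587      -2.587
  eq            3.279       2.699        2.62      0.6325
  solve Keq expr → x = -0.8625; check Q = 6.6530e-05
Then change container volume by factor 1.25 (V_new/V_old).
Step 2:
                    B           C           G           X
  init          2.623        2.16       2.096       0.506
  Δ           0.07474      0.1121      0.1121     -0.1121
  eq            2.698       2.272       2.208      0.3939
  solve Keq expr → x = -0.03737; check Q = 6.6530e-05
Then change container volume by factor 0.5 (V_new/V_old).
Step 3:
                    B           C           G           X
  init          5.396       4.543       4.416      0.7878
  Δ           -0.5288     -0.7933     -0.7933      0.7933
  eq            4.867        3.75       3.623       1.581
  solve Keq expr → x = 0.2644; check Q = 6.6530e-05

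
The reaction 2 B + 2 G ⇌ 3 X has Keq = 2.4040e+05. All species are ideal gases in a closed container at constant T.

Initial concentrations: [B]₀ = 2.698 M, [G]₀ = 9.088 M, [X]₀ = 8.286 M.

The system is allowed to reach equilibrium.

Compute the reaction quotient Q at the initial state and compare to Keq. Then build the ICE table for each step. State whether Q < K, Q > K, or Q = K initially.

Q₀ = 0.9463 vs Keq = 2.4040e+05 ⇒ Q<K, forward
Step 1:
                  B         G         X
  init        2.698     9.088     8.286
  Δ          -2.684    -2.684     4.026
  eq        0.01376     6.404     12.31
  solve Keq expr → x = 1.342; check Q = 2.4040e+05

Q₀ = 0.9463; Q < K (proceeds forward)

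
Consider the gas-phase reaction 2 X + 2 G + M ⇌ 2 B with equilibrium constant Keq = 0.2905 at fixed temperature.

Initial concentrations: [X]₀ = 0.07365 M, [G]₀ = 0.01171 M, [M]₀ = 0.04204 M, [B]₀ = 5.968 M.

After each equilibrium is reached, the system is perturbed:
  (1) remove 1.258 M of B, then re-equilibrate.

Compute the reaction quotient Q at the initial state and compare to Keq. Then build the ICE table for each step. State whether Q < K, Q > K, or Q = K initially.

Q₀ = 1.1390e+09 vs Keq = 0.2905 ⇒ Q>K, reverse
Step 1:
                   X          G          M          B
  init       0.07365    0.01171    0.04204      5.968
  Δ            2.397      2.397      1.198     -2.397
  eq            2.47      2.408       1.24      3.571
  solve Keq expr → x = -1.198; check Q = 0.2905
Then remove 1.258 M of B.
Step 2:
                   X          G          M          B
  init          2.47      2.408       1.24      2.313
  Δ          -0.2905    -0.2905    -0.1453     0.2905
  eq            2.18      2.118      1.095      2.604
  solve Keq expr → x = 0.1453; check Q = 0.2905

Q₀ = 1.1390e+09; Q > K (proceeds reverse)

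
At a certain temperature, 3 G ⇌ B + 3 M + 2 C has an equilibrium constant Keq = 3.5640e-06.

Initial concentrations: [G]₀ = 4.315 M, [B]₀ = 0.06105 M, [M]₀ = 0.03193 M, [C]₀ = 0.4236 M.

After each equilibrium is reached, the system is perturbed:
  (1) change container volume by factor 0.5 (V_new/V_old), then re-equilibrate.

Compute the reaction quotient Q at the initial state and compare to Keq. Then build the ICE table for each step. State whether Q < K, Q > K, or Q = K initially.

Q₀ = 4.4387e-09; Q < K (proceeds forward)

Q₀ = 4.4387e-09 vs Keq = 3.5640e-06 ⇒ Q<K, forward
Step 1:
                  G         B         M         C
  I           4.315   0.06105   0.03193    0.4236
  C         -0.1654   0.05515    0.1654    0.1103
  E            4.15    0.1162    0.1974    0.5339
  solve Keq expr → x = 0.05515; check Q = 3.5640e-06
Then change container volume by factor 0.5 (V_new/V_old).
Step 2:
                  G         B         M         C
  I           8.299    0.2324    0.3947     1.068
  C          0.1595  -0.05316   -0.1595   -0.1063
  E           8.459    0.1792    0.2352    0.9615
  solve Keq expr → x = -0.05316; check Q = 3.5640e-06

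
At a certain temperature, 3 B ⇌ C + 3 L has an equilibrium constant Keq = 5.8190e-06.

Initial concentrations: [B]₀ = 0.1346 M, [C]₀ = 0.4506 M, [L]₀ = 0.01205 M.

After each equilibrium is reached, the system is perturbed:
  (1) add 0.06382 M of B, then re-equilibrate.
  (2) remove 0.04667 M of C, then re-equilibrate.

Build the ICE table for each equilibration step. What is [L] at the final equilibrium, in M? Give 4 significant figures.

Q₀ = 3.2331e-04 vs Keq = 5.8190e-06 ⇒ Q>K, reverse
Step 1:
                  B         C         L
  Initial    0.1346    0.4506   0.01205
  Change   0.008681 -0.002894 -0.008681
  Equil      0.1433    0.4477  0.003369
  solve Keq expr → x = -0.002894; check Q = 5.8190e-06
Then add 0.06382 M of B.
Step 2:
                  B         C         L
  Initial    0.2071    0.4477  0.003369
  Change  -0.001464 4.8811e-04  0.001464
  Equil      0.2056    0.4482  0.004833
  solve Keq expr → x = 4.8811e-04; check Q = 5.8190e-06
Then remove 0.04667 M of C.
Step 3:
                  B         C         L
  Initial    0.2056    0.4015  0.004833
  Change  -1.7590e-04 5.8634e-05 1.7590e-04
  Equil      0.2055    0.4016  0.005009
  solve Keq expr → x = 5.8634e-05; check Q = 5.8190e-06

[L]_eq = 0.005009 M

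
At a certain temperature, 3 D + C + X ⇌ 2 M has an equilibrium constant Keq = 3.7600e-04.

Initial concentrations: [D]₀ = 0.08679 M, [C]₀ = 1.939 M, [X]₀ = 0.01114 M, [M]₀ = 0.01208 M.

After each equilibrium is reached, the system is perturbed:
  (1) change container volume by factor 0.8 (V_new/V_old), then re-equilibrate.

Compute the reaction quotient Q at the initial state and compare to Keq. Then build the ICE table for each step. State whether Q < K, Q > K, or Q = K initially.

Q₀ = 10.33; Q > K (proceeds reverse)

Q₀ = 10.33 vs Keq = 3.7600e-04 ⇒ Q>K, reverse
Step 1:
                   D          C          X          M
  init       0.08679      1.939    0.01114    0.01208
  Δ          0.01794    0.00598    0.00598   -0.01196
  eq          0.1047      1.945    0.01712 1.1993e-04
  solve Keq expr → x = -0.00598; check Q = 3.7600e-04
Then change container volume by factor 0.8 (V_new/V_old).
Step 2:
                   D          C          X          M
  init        0.1309      2.431     0.0214 1.4991e-04
  Δ       -8.8852e-05 -2.9617e-05 -2.9617e-05 5.9235e-05
  eq          0.1308      2.431    0.02137 2.0914e-04
  solve Keq expr → x = 2.9617e-05; check Q = 3.7600e-04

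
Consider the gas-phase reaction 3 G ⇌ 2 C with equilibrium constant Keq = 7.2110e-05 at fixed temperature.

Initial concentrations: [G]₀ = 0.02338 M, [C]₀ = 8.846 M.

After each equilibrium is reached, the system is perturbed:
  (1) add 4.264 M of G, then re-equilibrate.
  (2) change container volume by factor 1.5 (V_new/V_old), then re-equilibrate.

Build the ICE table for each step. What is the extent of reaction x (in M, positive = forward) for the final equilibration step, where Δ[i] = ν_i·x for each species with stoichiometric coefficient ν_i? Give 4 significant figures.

Q₀ = 6.1229e+06 vs Keq = 7.2110e-05 ⇒ Q>K, reverse
Step 1:
                    G           C
  init        0.02338       8.846
  Δ             12.69      -8.461
  eq            12.71       0.385
  solve Keq expr → x = -4.23; check Q = 7.2110e-05
Then add 4.264 M of G.
Step 2:
                    G           C
  init          16.98       0.385
  Δ           -0.2908      0.1939
  eq            16.69      0.5789
  solve Keq expr → x = 0.09695; check Q = 7.2110e-05
Then change container volume by factor 1.5 (V_new/V_old).
Step 3:
                    G           C
  init          11.13      0.3859
  Δ           0.09985    -0.06657
  eq            11.23      0.3194
  solve Keq expr → x = -0.03328; check Q = 7.2110e-05

x = -0.03328 M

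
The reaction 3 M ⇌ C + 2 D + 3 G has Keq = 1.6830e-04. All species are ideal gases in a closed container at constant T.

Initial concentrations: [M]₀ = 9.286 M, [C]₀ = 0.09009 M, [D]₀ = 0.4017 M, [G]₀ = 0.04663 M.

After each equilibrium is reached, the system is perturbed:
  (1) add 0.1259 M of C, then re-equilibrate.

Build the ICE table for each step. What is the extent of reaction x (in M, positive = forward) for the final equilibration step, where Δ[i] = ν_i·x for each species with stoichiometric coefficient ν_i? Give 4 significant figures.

Q₀ = 1.8407e-09 vs Keq = 1.6830e-04 ⇒ Q<K, forward
Step 1:
                  M         C         D         G
  init        9.286   0.09009    0.4017   0.04663
  Δ          -0.707    0.2357    0.4713     0.707
  eq          8.579    0.3258     0.873    0.7536
  solve Keq expr → x = 0.2357; check Q = 1.6830e-04
Then add 0.1259 M of C.
Step 2:
                  M         C         D         G
  init        8.579    0.4517     0.873    0.7536
  Δ         0.04827  -0.01609  -0.03218  -0.04827
  eq          8.627    0.4356    0.8408    0.7054
  solve Keq expr → x = -0.01609; check Q = 1.6830e-04

x = -0.01609 M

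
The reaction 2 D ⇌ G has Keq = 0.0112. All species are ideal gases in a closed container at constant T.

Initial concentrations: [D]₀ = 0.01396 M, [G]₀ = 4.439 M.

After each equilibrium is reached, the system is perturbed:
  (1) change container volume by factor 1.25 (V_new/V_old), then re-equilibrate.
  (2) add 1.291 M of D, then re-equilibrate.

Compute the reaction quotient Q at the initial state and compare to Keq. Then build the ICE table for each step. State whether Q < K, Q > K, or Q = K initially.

Q₀ = 2.2778e+04; Q > K (proceeds reverse)

Q₀ = 2.2778e+04 vs Keq = 0.0112 ⇒ Q>K, reverse
Step 1:
                    D           G
  I           0.01396       4.439
  C             7.585      -3.792
  E             7.599      0.6467
  solve Keq expr → x = -3.792; check Q = 0.0112
Then change container volume by factor 1.25 (V_new/V_old).
Step 2:
                    D           G
  I             6.079      0.5173
  C            0.1622    -0.08109
  E             6.241      0.4363
  solve Keq expr → x = -0.08109; check Q = 0.0112
Then add 1.291 M of D.
Step 3:
                    D           G
  I             7.532      0.4363
  C           -0.2993      0.1497
  E             7.233      0.5859
  solve Keq expr → x = 0.1497; check Q = 0.0112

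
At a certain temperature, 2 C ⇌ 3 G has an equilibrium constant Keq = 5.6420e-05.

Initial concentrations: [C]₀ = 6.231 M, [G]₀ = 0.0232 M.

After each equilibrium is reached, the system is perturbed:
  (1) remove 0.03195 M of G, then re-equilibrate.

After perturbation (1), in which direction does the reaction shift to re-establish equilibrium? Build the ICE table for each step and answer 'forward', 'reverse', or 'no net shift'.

Q₀ = 3.2162e-07 vs Keq = 5.6420e-05 ⇒ Q<K, forward
Step 1:
                   C          G
  I            6.231     0.0232
  C         -0.07046     0.1057
  E            6.161     0.1289
  solve Keq expr → x = 0.03523; check Q = 5.6420e-05
Then remove 0.03195 M of G.
Step 2:
                   C          G
  I            6.161    0.09694
  C          -0.0211    0.03166
  E            6.139     0.1286
  solve Keq expr → x = 0.01055; check Q = 5.6420e-05

Direction: forward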